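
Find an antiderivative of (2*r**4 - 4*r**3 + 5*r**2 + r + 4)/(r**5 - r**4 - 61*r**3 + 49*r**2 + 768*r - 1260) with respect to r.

Factor the denominator: (r - 7)*(r - 3)*(r - 2)*(r + 5)*(r + 6).
Partial-fraction decomposition: 1817/(468*(r + 6)) - 937/(336*(r + 5)) + 13/(140*(r - 2)) - 53/(144*(r - 3)) + 1843/(1560*(r - 7)).
Integrate each term: A/(r−a) contributes A·log|r−a|.

1843*log(r - 7)/1560 - 53*log(r - 3)/144 + 13*log(r - 2)/140 - 937*log(r + 5)/336 + 1817*log(r + 6)/468 + C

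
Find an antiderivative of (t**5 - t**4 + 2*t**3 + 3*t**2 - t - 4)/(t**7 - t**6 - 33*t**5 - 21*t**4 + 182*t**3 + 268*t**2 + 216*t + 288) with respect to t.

Factor the denominator: (t - 6)*(t - 3)*(t + 2)**2*(t + 4)*(t**2 + 1).
Partial-fraction decomposition: (41*t - 87)/(4625*(t**2 + 1)) - 2/(7*(t + 4)) + 357/(1600*(t + 2)) - 27/(200*(t + 2)**2) - 118/(2625*(t - 3)) + 701/(7104*(t - 6)).
Integrate each term; A/(t−a) gives A·log|t−a|; the (Bt+D)/(t²+p²) term gives a log and an atan.

701*log(t - 6)/7104 - 118*log(t - 3)/2625 + 357*log(t + 2)/1600 - 2*log(t + 4)/7 + 41*log(t**2 + 1)/9250 - 87*atan(t)/4625 + 27/(200*t + 400) + C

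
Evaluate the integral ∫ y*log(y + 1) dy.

Use integration by parts with u = log(y + 1), dv = y dy.
Then du = 1/(y + 1) dy and v = y**2/2.

y**2*log(y + 1)/2 - y**2/4 + y/2 - log(y + 1)/2 + C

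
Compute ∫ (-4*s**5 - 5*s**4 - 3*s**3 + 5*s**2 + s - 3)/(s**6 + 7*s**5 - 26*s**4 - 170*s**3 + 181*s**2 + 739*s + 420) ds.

-1829*log(s - 4)/825 + 1413*log(s - 3)/1280 - 179*log(s + 1)/4800 + 3289*log(s + 5)/768 - 18829*log(s + 7)/2640 - 1/(160*s + 160) + C

Factor the denominator: (s - 4)*(s - 3)*(s + 1)**2*(s + 5)*(s + 7).
Partial-fraction decomposition: -18829/(2640*(s + 7)) + 3289/(768*(s + 5)) - 179/(4800*(s + 1)) + 1/(160*(s + 1)**2) + 1413/(1280*(s - 3)) - 1829/(825*(s - 4)).
Integrate each term; A/(s−a) gives A·log|s−a|; A/(s−a)² gives −A/(s−a).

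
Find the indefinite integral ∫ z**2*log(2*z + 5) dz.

Use integration by parts with u = log(2*z + 5), dv = z**2 dz.
Then du = 2/(2*z + 5) dz and v = z**3/3.

z**3*log(2*z + 5)/3 - z**3/9 + 5*z**2/12 - 25*z/12 + 125*log(2*z + 5)/24 + C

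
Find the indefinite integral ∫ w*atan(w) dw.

Use integration by parts with u = arctan(w), dv = w dw.
Then du = 1/(w**2 + 1) dw.

w**2*atan(w)/2 - w/2 + atan(w)/2 + C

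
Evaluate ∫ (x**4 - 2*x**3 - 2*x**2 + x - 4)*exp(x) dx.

(x**4 - 6*x**3 + 16*x**2 - 31*x + 27)*exp(x) + C

Use integration by parts with u = x**4 - 2*x**3 - 2*x**2 + x - 4, dv = exp(x) dx, so v = exp(x).
Apply parts 4 times (tabular method): alternate signs, differentiate u down to 0, integrate dv up.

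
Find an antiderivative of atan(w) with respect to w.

Use integration by parts with u = arctan(w), dv = dw.
Then du = 1/(w**2 + 1) dw.

w*atan(w) - log(w**2 + 1)/2 + C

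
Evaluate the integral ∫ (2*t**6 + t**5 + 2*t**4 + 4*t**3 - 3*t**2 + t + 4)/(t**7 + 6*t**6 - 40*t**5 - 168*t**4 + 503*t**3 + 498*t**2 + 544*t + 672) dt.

482993*log(t - 4)/794750 - log(t + 1)/1500 - 43577*log(t + 6)/9250 + 20161*log(t + 7)/3300 - 2903*log(t**2 + 1)/1069300 + 1198*atan(t)/267325 - 452/(425*t - 1700) + C

Factor the denominator: (t - 4)**2*(t + 1)*(t + 6)*(t + 7)*(t**2 + 1).
Partial-fraction decomposition: -(2903*t - 2396)/(534650*(t**2 + 1)) + 20161/(3300*(t + 7)) - 43577/(9250*(t + 6)) - 1/(1500*(t + 1)) + 482993/(794750*(t - 4)) + 452/(425*(t - 4)**2).
Integrate each term; A/(t−a) gives A·log|t−a|; the (Bt+D)/(t²+p²) term gives a log and an atan.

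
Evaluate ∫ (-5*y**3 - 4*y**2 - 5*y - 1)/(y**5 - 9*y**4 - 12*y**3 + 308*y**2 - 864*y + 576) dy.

Factor the denominator: (y - 6)*(y - 4)**2*(y - 1)*(y + 6).
Partial-fraction decomposition: 193/(1680*(y + 6)) + 1/(21*(y - 1)) + 76/(15*(y - 4)) + 27/(4*(y - 4)**2) - 251/(48*(y - 6)).
Integrate each term; A/(y−a) gives A·log|y−a|; A/(y−a)² gives −A/(y−a).

-251*log(y - 6)/48 + 76*log(y - 4)/15 + log(y - 1)/21 + 193*log(y + 6)/1680 - 27/(4*y - 16) + C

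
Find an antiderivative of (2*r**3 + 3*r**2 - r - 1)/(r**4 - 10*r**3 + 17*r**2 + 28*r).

-log(r)/28 + 275*log(r - 7)/56 - 57*log(r - 4)/20 - log(r + 1)/40 + C

Factor the denominator: r*(r - 7)*(r - 4)*(r + 1).
Partial-fraction decomposition: -1/(40*(r + 1)) - 57/(20*(r - 4)) + 275/(56*(r - 7)) - 1/(28*r).
Integrate each term: A/(r−a) contributes A·log|r−a|.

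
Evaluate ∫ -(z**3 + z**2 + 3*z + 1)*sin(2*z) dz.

Use integration by parts with u = z**3 + z**2 + 3*z + 1, dv = -sin(2*z) dz, so v = cos(2*z)/2.
Apply parts 3 times (tabular method): alternate signs, differentiate u down to 0, integrate dv up.

z**3*cos(2*z)/2 - 3*z**2*sin(2*z)/4 + z**2*cos(2*z)/2 - z*sin(2*z)/2 + 3*z*cos(2*z)/4 - 3*sin(2*z)/8 + cos(2*z)/4 + C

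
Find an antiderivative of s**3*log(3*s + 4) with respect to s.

Use integration by parts with u = log(3*s + 4), dv = s**3 ds.
Then du = 3/(3*s + 4) ds and v = s**4/4.

s**4*log(3*s + 4)/4 - s**4/16 + s**3/9 - 2*s**2/9 + 16*s/27 - 64*log(3*s + 4)/81 + C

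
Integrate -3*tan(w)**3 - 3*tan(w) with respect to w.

Let u = tan(w), so du = (tan(w)**2 + 1) dw.
Rewriting, the integral becomes -3·∫ u^1 du = -3·u^2/2.
Substituting back, u = tan(w).

-3*tan(w)**2/2 + C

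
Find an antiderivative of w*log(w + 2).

Use integration by parts with u = log(w + 2), dv = w dw.
Then du = 1/(w + 2) dw and v = w**2/2.

w**2*log(w + 2)/2 - w**2/4 + w - 2*log(w + 2) + C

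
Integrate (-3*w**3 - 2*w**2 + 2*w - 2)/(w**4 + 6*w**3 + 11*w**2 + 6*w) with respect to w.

-log(w)/3 + 3*log(w + 1)/2 + 5*log(w + 2) - 55*log(w + 3)/6 + C

Factor the denominator: w*(w + 1)*(w + 2)*(w + 3).
Partial-fraction decomposition: -55/(6*(w + 3)) + 5/(w + 2) + 3/(2*(w + 1)) - 1/(3*w).
Integrate each term: A/(w−a) contributes A·log|w−a|.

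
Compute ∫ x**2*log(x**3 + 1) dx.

x**3*log(x**3 + 1)/3 - x**3/3 + log(x**3 + 1)/3 + C

Let u = x**3 + 1, so du = (3*x**2) dx.
The integral becomes (1/3)·∫ log(u) du; integrate by parts with u′=log(u), dv′=du.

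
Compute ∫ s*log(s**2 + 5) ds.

s**2*log(s**2 + 5)/2 - s**2/2 + 5*log(s**2 + 5)/2 + C

Let u = s**2 + 5, so du = (2*s) ds.
The integral becomes (1/2)·∫ log(u) du; integrate by parts with u′=log(u), dv′=du.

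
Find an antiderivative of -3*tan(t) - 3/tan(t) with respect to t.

-3*log(tan(t)) + C

Let u = tan(t), so du = (tan(t)**2 + 1) dt.
Rewriting, the integral becomes -3·∫ 1/u du = -3·log(u).
Substituting back, u = tan(t).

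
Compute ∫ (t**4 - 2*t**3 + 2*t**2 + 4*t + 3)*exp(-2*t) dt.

Use integration by parts with u = t**4 - 2*t**3 + 2*t**2 + 4*t + 3, dv = exp(-2*t) dt, so v = -exp(-2*t)/2.
Apply parts 4 times (tabular method): alternate signs, differentiate u down to 0, integrate dv up.

(-t**4 - 2*t**2 - 6*t - 6)*exp(-2*t)/2 + C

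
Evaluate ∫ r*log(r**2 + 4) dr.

Let u = r**2 + 4, so du = (2*r) dr.
The integral becomes (1/2)·∫ log(u) du; integrate by parts with u′=log(u), dv′=du.

r**2*log(r**2 + 4)/2 - r**2/2 + 2*log(r**2 + 4) + C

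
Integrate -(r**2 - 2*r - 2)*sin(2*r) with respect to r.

Use integration by parts with u = r**2 - 2*r - 2, dv = -sin(2*r) dr, so v = cos(2*r)/2.
Apply parts 2 times (tabular method): alternate signs, differentiate u down to 0, integrate dv up.

r**2*cos(2*r)/2 - r*sin(2*r)/2 - r*cos(2*r) + sin(2*r)/2 - 5*cos(2*r)/4 + C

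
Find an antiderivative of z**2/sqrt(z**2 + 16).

Substitute z = 4·tan(θ), so dz = 4·sec(θ)^2 dθ and the radical becomes sqrt(z**2 + 16) = 4·sec(θ) by the Pythagorean identity.
Integrate the resulting trig expression in θ, then back-substitute tan(θ) = z/4, sec(θ) = sqrt(z**2 + 16)/4 (absorbing any constant into C).

z*sqrt(z**2 + 16)/2 - 8*log(z + sqrt(z**2 + 16)) + C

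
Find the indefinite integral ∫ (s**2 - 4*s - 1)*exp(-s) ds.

(-s**2 + 2*s + 3)*exp(-s) + C

Use integration by parts with u = s**2 - 4*s - 1, dv = exp(-s) ds, so v = -exp(-s).
Apply parts 2 times (tabular method): alternate signs, differentiate u down to 0, integrate dv up.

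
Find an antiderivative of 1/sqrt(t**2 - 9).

Substitute t = 3·sec(θ), so dt = 3·sec(θ)*tan(θ) dθ and the radical becomes sqrt(t**2 - 9) = 3·tan(θ) by the Pythagorean identity.
Integrate the resulting trig expression in θ, then back-substitute sec(θ) = t/3, tan(θ) = sqrt(t**2 - 9)/3 (absorbing any constant into C).

log(t + sqrt(t**2 - 9)) + C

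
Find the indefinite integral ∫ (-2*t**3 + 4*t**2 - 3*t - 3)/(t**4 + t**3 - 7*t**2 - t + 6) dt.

-3*log(t - 2)/5 - 12*log(t + 3)/5 + log(t**2 - 1)/2 + C

Factor the denominator: (t - 2)*(t - 1)*(t + 1)*(t + 3).
Partial-fraction decomposition: -12/(5*(t + 3)) + 1/(2*(t + 1)) + 1/(2*(t - 1)) - 3/(5*(t - 2)).
Integrate each term: A/(t−a) contributes A·log|t−a|.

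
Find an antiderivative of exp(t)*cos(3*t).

Let I denote the integral. Integrate by parts with u = cos(3*t), dv = exp(t) dt, so v = exp(t): I = exp(t)*cos(3*t) + 3·∫ exp(t)*sin(3*t) dt.
Apply parts again with u = sin(3*t), dv = exp(t) dt: ∫ exp(t)*sin(3*t) dt = exp(t)*sin(3*t) − 3·I. Substituting back brings back I: I = 3*exp(t)*sin(3*t) + exp(t)*cos(3*t) − 9·I.
Solving for I: (1 + 9)·I equals the remaining terms, so I = (1/10)·(3*exp(t)*sin(3*t) + exp(t)*cos(3*t)).

3*exp(t)*sin(3*t)/10 + exp(t)*cos(3*t)/10 + C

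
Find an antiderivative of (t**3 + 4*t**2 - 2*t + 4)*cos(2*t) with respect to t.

Use integration by parts with u = t**3 + 4*t**2 - 2*t + 4, dv = cos(2*t) dt, so v = sin(2*t)/2.
Apply parts 3 times (tabular method): alternate signs, differentiate u down to 0, integrate dv up.

t**3*sin(2*t)/2 + 2*t**2*sin(2*t) + 3*t**2*cos(2*t)/4 - 7*t*sin(2*t)/4 + 2*t*cos(2*t) + sin(2*t) - 7*cos(2*t)/8 + C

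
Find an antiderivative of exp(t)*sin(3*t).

exp(t)*sin(3*t)/10 - 3*exp(t)*cos(3*t)/10 + C

Let I denote the integral. Integrate by parts with u = sin(3*t), dv = exp(t) dt, so v = exp(t): I = exp(t)*sin(3*t) − 3·∫ exp(t)*cos(3*t) dt.
Apply parts again with u = cos(3*t), dv = exp(t) dt: ∫ exp(t)*cos(3*t) dt = exp(t)*cos(3*t) + 3·I. Substituting back brings back I: I = exp(t)*sin(3*t) - 3*exp(t)*cos(3*t) − 9·I.
Solving for I: (1 + 9)·I equals the remaining terms, so I = (1/10)·(exp(t)*sin(3*t) - 3*exp(t)*cos(3*t)).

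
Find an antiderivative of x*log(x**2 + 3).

x**2*log(x**2 + 3)/2 - x**2/2 + 3*log(x**2 + 3)/2 + C

Let u = x**2 + 3, so du = (2*x) dx.
The integral becomes (1/2)·∫ log(u) du; integrate by parts with u′=log(u), dv′=du.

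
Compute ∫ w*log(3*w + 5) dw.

w**2*log(3*w + 5)/2 - w**2/4 + 5*w/6 - 25*log(3*w + 5)/18 + C

Use integration by parts with u = log(3*w + 5), dv = w dw.
Then du = 3/(3*w + 5) dw and v = w**2/2.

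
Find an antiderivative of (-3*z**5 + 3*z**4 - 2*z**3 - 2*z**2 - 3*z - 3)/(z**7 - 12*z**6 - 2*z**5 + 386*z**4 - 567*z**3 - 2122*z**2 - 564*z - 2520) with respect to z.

-22013*log(z - 7)/2700 + 7775991*log(z - 6)/963776 - 31*log(z + 2)/1728 + 521*log(z + 5)/5148 + 321*log(z**2 + 1)/444925 - 181*atan(z)/444925 - 1815/(296*z - 1776) + C

Factor the denominator: (z - 7)*(z - 6)**2*(z + 2)*(z + 5)*(z**2 + 1).
Partial-fraction decomposition: (642*z - 181)/(444925*(z**2 + 1)) + 521/(5148*(z + 5)) - 31/(1728*(z + 2)) + 7775991/(963776*(z - 6)) + 1815/(296*(z - 6)**2) - 22013/(2700*(z - 7)).
Integrate each term; A/(z−a) gives A·log|z−a|; the (Bz+D)/(z²+p²) term gives a log and an atan.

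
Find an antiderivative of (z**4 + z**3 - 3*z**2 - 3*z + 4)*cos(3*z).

z**4*sin(3*z)/3 + z**3*sin(3*z)/3 + 4*z**3*cos(3*z)/9 - 13*z**2*sin(3*z)/9 + z**2*cos(3*z)/3 - 11*z*sin(3*z)/9 - 26*z*cos(3*z)/27 + 134*sin(3*z)/81 - 11*cos(3*z)/27 + C

Use integration by parts with u = z**4 + z**3 - 3*z**2 - 3*z + 4, dv = cos(3*z) dz, so v = sin(3*z)/3.
Apply parts 4 times (tabular method): alternate signs, differentiate u down to 0, integrate dv up.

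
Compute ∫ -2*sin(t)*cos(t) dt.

Let u = cos(t), so du = (-sin(t)) dt.
Rewriting, the integral becomes 2·∫ u^1 du = 2·u^2/2.
Substituting back, u = cos(t).

cos(t)**2 + C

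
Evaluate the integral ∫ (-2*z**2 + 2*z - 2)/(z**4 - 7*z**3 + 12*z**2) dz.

Factor the denominator: z**2*(z - 4)*(z - 3).
Partial-fraction decomposition: 14/(9*(z - 3)) - 13/(8*(z - 4)) + 5/(72*z) - 1/(6*z**2).
Integrate each term; A/(z−a) gives A·log|z−a|; A/(z−a)² gives −A/(z−a).

5*log(z)/72 - 13*log(z - 4)/8 + 14*log(z - 3)/9 + 1/(6*z) + C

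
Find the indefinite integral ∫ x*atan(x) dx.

x**2*atan(x)/2 - x/2 + atan(x)/2 + C

Use integration by parts with u = arctan(x), dv = x dx.
Then du = 1/(x**2 + 1) dx.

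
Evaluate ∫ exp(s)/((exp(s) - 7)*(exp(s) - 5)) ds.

Let u = e^s, du = e^s ds.
The integral becomes ∫ du/((u-7)(u-5)); decompose into partial fractions.

log(exp(s) - 7)/2 - log(exp(s) - 5)/2 + C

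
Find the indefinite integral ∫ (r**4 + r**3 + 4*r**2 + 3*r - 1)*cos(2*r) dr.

r**4*sin(2*r)/2 + r**3*sin(2*r)/2 + r**3*cos(2*r) + r**2*sin(2*r)/2 + 3*r**2*cos(2*r)/4 + 3*r*sin(2*r)/4 + r*cos(2*r)/2 - 3*sin(2*r)/4 + 3*cos(2*r)/8 + C

Use integration by parts with u = r**4 + r**3 + 4*r**2 + 3*r - 1, dv = cos(2*r) dr, so v = sin(2*r)/2.
Apply parts 4 times (tabular method): alternate signs, differentiate u down to 0, integrate dv up.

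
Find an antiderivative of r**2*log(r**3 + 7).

r**3*log(r**3 + 7)/3 - r**3/3 + 7*log(r**3 + 7)/3 + C

Let u = r**3 + 7, so du = (3*r**2) dr.
The integral becomes (1/3)·∫ log(u) du; integrate by parts with u′=log(u), dv′=du.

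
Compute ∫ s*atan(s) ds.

s**2*atan(s)/2 - s/2 + atan(s)/2 + C

Use integration by parts with u = arctan(s), dv = s ds.
Then du = 1/(s**2 + 1) ds.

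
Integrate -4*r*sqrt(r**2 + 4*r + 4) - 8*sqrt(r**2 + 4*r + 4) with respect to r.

-4*(r**2 + 4*r + 4)**(3/2)/3 + C

Let u = r**2 + 4*r + 4, so du = (2*r + 4) dr.
Rewriting, the integral becomes -2·∫ √u du = -2·(2/3)u^(3/2).
Substituting back, u = r**2 + 4*r + 4.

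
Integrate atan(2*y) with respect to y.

Use integration by parts with u = arctan(2*y), dv = dy.
Then du = 2/(4*y**2 + 1) dy.

y*atan(2*y) - log(4*y**2 + 1)/4 + C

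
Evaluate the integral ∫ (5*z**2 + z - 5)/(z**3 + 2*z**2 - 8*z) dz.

Factor the denominator: z*(z - 2)*(z + 4).
Partial-fraction decomposition: 71/(24*(z + 4)) + 17/(12*(z - 2)) + 5/(8*z).
Integrate each term: A/(z−a) contributes A·log|z−a|.

5*log(z)/8 + 17*log(z - 2)/12 + 71*log(z + 4)/24 + C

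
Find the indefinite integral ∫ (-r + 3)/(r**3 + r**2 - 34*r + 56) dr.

Factor the denominator: (r - 4)*(r - 2)*(r + 7).
Partial-fraction decomposition: 10/(99*(r + 7)) - 1/(18*(r - 2)) - 1/(22*(r - 4)).
Integrate each term: A/(r−a) contributes A·log|r−a|.

-log(r - 4)/22 - log(r - 2)/18 + 10*log(r + 7)/99 + C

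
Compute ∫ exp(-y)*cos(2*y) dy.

2*exp(-y)*sin(2*y)/5 - exp(-y)*cos(2*y)/5 + C

Let I denote the integral. Integrate by parts with u = cos(2*y), dv = exp(-y) dy, so v = -exp(-y): I = -exp(-y)*cos(2*y) − 2·∫ exp(-y)*sin(2*y) dy.
Apply parts again with u = sin(2*y), dv = exp(-y) dy: ∫ exp(-y)*sin(2*y) dy = -exp(-y)*sin(2*y) + 2·I. Substituting back brings back I: I = 2*exp(-y)*sin(2*y) - exp(-y)*cos(2*y) − 4·I.
Solving for I: (1 + 4)·I equals the remaining terms, so I = (1/5)·(2*exp(-y)*sin(2*y) - exp(-y)*cos(2*y)).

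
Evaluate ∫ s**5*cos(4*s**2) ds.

s**4*sin(4*s**2)/8 + s**2*cos(4*s**2)/16 - sin(4*s**2)/64 + C

Let u = s², du = 2s ds; rewrite as (1/2)∫ u^2·cos(4u) du.
Now integrate by parts 2 times.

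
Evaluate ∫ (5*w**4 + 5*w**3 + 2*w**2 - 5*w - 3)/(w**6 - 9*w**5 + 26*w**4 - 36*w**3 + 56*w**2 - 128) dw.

Factor the denominator: (w - 4)**2*(w - 2)*(w + 1)*(w**2 + 4).
Partial-fraction decomposition: (29*w - 2694)/(4000*(w**2 + 4)) - 4/(375*(w + 1)) + 115/(96*(w - 2)) - 2389/(2000*(w - 4)) + 1609/(200*(w - 4)**2).
Integrate each term; A/(w−a) gives A·log|w−a|; the (Bw+D)/(w²+p²) term gives a log and an atan.

-2389*log(w - 4)/2000 + 115*log(w - 2)/96 - 4*log(w + 1)/375 + 29*log(w**2 + 4)/8000 - 1347*atan(w/2)/4000 - 1609/(200*w - 800) + C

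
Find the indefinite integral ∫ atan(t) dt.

Use integration by parts with u = arctan(t), dv = dt.
Then du = 1/(t**2 + 1) dt.

t*atan(t) - log(t**2 + 1)/2 + C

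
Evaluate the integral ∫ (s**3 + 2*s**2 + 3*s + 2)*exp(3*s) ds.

Use integration by parts with u = s**3 + 2*s**2 + 3*s + 2, dv = exp(3*s) ds, so v = exp(3*s)/3.
Apply parts 3 times (tabular method): alternate signs, differentiate u down to 0, integrate dv up.

(9*s**3 + 9*s**2 + 21*s + 11)*exp(3*s)/27 + C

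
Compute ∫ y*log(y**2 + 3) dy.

y**2*log(y**2 + 3)/2 - y**2/2 + 3*log(y**2 + 3)/2 + C

Let u = y**2 + 3, so du = (2*y) dy.
The integral becomes (1/2)·∫ log(u) du; integrate by parts with u′=log(u), dv′=du.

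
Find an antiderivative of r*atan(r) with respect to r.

r**2*atan(r)/2 - r/2 + atan(r)/2 + C

Use integration by parts with u = arctan(r), dv = r dr.
Then du = 1/(r**2 + 1) dr.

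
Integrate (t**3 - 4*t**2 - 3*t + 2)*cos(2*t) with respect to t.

Use integration by parts with u = t**3 - 4*t**2 - 3*t + 2, dv = cos(2*t) dt, so v = sin(2*t)/2.
Apply parts 3 times (tabular method): alternate signs, differentiate u down to 0, integrate dv up.

t**3*sin(2*t)/2 - 2*t**2*sin(2*t) + 3*t**2*cos(2*t)/4 - 9*t*sin(2*t)/4 - 2*t*cos(2*t) + 2*sin(2*t) - 9*cos(2*t)/8 + C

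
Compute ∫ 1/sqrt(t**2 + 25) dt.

log(t + sqrt(t**2 + 25)) + C

Substitute t = 5·tan(θ), so dt = 5·sec(θ)^2 dθ and the radical becomes sqrt(t**2 + 25) = 5·sec(θ) by the Pythagorean identity.
Integrate the resulting trig expression in θ, then back-substitute tan(θ) = t/5, sec(θ) = sqrt(t**2 + 25)/5 (absorbing any constant into C).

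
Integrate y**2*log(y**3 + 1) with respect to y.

y**3*log(y**3 + 1)/3 - y**3/3 + log(y**3 + 1)/3 + C

Let u = y**3 + 1, so du = (3*y**2) dy.
The integral becomes (1/3)·∫ log(u) du; integrate by parts with u′=log(u), dv′=du.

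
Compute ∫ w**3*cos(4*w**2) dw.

w**2*sin(4*w**2)/8 + cos(4*w**2)/32 + C

Let u = w², du = 2w dw; rewrite as (1/2)∫ u^1·cos(4u) du.
Now integrate by parts 1 time.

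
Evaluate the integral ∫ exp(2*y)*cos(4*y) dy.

Let I denote the integral. Integrate by parts with u = cos(4*y), dv = exp(2*y) dy, so v = exp(2*y)/2: I = exp(2*y)*cos(4*y)/2 + 2·∫ exp(2*y)*sin(4*y) dy.
Apply parts again with u = sin(4*y), dv = exp(2*y) dy: ∫ exp(2*y)*sin(4*y) dy = exp(2*y)*sin(4*y)/2 − 2·I. Substituting back brings back I: I = exp(2*y)*sin(4*y) + exp(2*y)*cos(4*y)/2 − 4·I.
Solving for I: (1 + 4)·I equals the remaining terms, so I = (1/5)·(exp(2*y)*sin(4*y) + exp(2*y)*cos(4*y)/2).

exp(2*y)*sin(4*y)/5 + exp(2*y)*cos(4*y)/10 + C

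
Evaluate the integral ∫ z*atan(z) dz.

Use integration by parts with u = arctan(z), dv = z dz.
Then du = 1/(z**2 + 1) dz.

z**2*atan(z)/2 - z/2 + atan(z)/2 + C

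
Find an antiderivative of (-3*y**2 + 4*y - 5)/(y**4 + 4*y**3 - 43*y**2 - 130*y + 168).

-89*log(y - 6)/650 + log(y - 1)/50 - 23*log(y + 4)/50 + 15*log(y + 7)/26 + C

Factor the denominator: (y - 6)*(y - 1)*(y + 4)*(y + 7).
Partial-fraction decomposition: 15/(26*(y + 7)) - 23/(50*(y + 4)) + 1/(50*(y - 1)) - 89/(650*(y - 6)).
Integrate each term: A/(y−a) contributes A·log|y−a|.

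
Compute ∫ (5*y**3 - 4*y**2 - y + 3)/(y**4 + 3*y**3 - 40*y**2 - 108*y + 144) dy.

311*log(y - 6)/200 - 3*log(y - 1)/175 - 377*log(y + 4)/100 + 405*log(y + 6)/56 + C

Factor the denominator: (y - 6)*(y - 1)*(y + 4)*(y + 6).
Partial-fraction decomposition: 405/(56*(y + 6)) - 377/(100*(y + 4)) - 3/(175*(y - 1)) + 311/(200*(y - 6)).
Integrate each term: A/(y−a) contributes A·log|y−a|.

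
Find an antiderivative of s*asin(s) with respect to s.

Use integration by parts with u = arcsin(s), dv = s ds.
Then du = 1/sqrt(-s**2 + 1) ds.

s**2*asin(s)/2 + s*sqrt(-s**2 + 1)/4 - asin(s)/4 + C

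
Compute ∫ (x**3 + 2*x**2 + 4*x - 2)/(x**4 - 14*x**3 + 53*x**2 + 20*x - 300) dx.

155*log(x - 6)/4 - 1851*log(x - 5)/49 + 5*log(x + 2)/196 + 193/(7*x - 35) + C

Factor the denominator: (x - 6)*(x - 5)**2*(x + 2).
Partial-fraction decomposition: 5/(196*(x + 2)) - 1851/(49*(x - 5)) - 193/(7*(x - 5)**2) + 155/(4*(x - 6)).
Integrate each term; A/(x−a) gives A·log|x−a|; A/(x−a)² gives −A/(x−a).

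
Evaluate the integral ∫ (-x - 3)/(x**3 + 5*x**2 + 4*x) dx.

-3*log(x)/4 + 2*log(x + 1)/3 + log(x + 4)/12 + C

Factor the denominator: x*(x + 1)*(x + 4).
Partial-fraction decomposition: 1/(12*(x + 4)) + 2/(3*(x + 1)) - 3/(4*x).
Integrate each term: A/(x−a) contributes A·log|x−a|.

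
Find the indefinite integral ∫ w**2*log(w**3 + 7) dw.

w**3*log(w**3 + 7)/3 - w**3/3 + 7*log(w**3 + 7)/3 + C

Let u = w**3 + 7, so du = (3*w**2) dw.
The integral becomes (1/3)·∫ log(u) du; integrate by parts with u′=log(u), dv′=du.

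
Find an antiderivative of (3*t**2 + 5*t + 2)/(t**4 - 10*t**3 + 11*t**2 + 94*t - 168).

92*log(t - 7)/75 - 5*log(t - 4)/3 + 12*log(t - 2)/25 - log(t + 3)/25 + C

Factor the denominator: (t - 7)*(t - 4)*(t - 2)*(t + 3).
Partial-fraction decomposition: -1/(25*(t + 3)) + 12/(25*(t - 2)) - 5/(3*(t - 4)) + 92/(75*(t - 7)).
Integrate each term: A/(t−a) contributes A·log|t−a|.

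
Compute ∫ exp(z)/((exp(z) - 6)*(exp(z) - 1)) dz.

Let u = e^z, du = e^z dz.
The integral becomes ∫ du/((u-1)(u-6)); decompose into partial fractions.

log(exp(z) - 6)/5 - log(exp(z) - 1)/5 + C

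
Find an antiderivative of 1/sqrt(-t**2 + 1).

Substitute t = sin(θ), so dt = cos(θ) dθ and the radical becomes sqrt(-t**2 + 1) = cos(θ) by the Pythagorean identity.
Integrate the resulting trig expression in θ, then back-substitute θ = asin(t), sin(θ) = t, cos(θ) = sqrt(-t**2 + 1) (absorbing any constant into C).

asin(t) + C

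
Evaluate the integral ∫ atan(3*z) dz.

Use integration by parts with u = arctan(3*z), dv = dz.
Then du = 3/(9*z**2 + 1) dz.

z*atan(3*z) - log(9*z**2 + 1)/6 + C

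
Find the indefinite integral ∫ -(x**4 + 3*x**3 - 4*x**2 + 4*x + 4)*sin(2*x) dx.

Use integration by parts with u = x**4 + 3*x**3 - 4*x**2 + 4*x + 4, dv = -sin(2*x) dx, so v = cos(2*x)/2.
Apply parts 4 times (tabular method): alternate signs, differentiate u down to 0, integrate dv up.

x**4*cos(2*x)/2 - x**3*sin(2*x) + 3*x**3*cos(2*x)/2 - 9*x**2*sin(2*x)/4 - 7*x**2*cos(2*x)/2 + 7*x*sin(2*x)/2 - x*cos(2*x)/4 + sin(2*x)/8 + 15*cos(2*x)/4 + C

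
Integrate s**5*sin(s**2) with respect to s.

-s**4*cos(s**2)/2 + s**2*sin(s**2) + cos(s**2) + C

Let u = s², du = 2s ds; rewrite as (1/2)∫ u^2·sin(1u) du.
Now integrate by parts 2 times.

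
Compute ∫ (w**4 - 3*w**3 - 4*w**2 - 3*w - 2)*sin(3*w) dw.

-w**4*cos(3*w)/3 + 4*w**3*sin(3*w)/9 + w**3*cos(3*w) - w**2*sin(3*w) + 16*w**2*cos(3*w)/9 - 32*w*sin(3*w)/27 + w*cos(3*w)/3 - sin(3*w)/9 + 22*cos(3*w)/81 + C

Use integration by parts with u = w**4 - 3*w**3 - 4*w**2 - 3*w - 2, dv = sin(3*w) dw, so v = -cos(3*w)/3.
Apply parts 4 times (tabular method): alternate signs, differentiate u down to 0, integrate dv up.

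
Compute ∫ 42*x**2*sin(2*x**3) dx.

Let u = 2*x**3, so du = (6*x**2) dx.
Rewriting, the integral becomes 7·∫ sin(u) du = 7·-cos(u).
Substituting back, u = 2*x**3.

-7*cos(2*x**3) + C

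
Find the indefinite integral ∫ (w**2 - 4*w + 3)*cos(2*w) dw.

Use integration by parts with u = w**2 - 4*w + 3, dv = cos(2*w) dw, so v = sin(2*w)/2.
Apply parts 2 times (tabular method): alternate signs, differentiate u down to 0, integrate dv up.

w**2*sin(2*w)/2 - 2*w*sin(2*w) + w*cos(2*w)/2 + 5*sin(2*w)/4 - cos(2*w) + C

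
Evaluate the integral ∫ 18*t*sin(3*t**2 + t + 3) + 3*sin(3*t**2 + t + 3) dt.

Let u = 3*t**2 + t + 3, so du = (6*t + 1) dt.
Rewriting, the integral becomes 3·∫ sin(u) du = 3·-cos(u).
Substituting back, u = 3*t**2 + t + 3.

-3*cos(3*t**2 + t + 3) + C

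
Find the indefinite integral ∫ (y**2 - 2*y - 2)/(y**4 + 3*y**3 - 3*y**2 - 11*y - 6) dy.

Factor the denominator: (y - 2)*(y + 1)**2*(y + 3).
Partial-fraction decomposition: -13/(20*(y + 3)) + 25/(36*(y + 1)) - 1/(6*(y + 1)**2) - 2/(45*(y - 2)).
Integrate each term; A/(y−a) gives A·log|y−a|; A/(y−a)² gives −A/(y−a).

-2*log(y - 2)/45 + 25*log(y + 1)/36 - 13*log(y + 3)/20 + 1/(6*y + 6) + C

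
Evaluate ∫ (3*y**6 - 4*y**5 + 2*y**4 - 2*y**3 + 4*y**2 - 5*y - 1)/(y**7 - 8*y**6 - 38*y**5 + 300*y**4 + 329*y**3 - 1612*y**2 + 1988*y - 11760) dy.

Factor the denominator: (y - 7)**2*(y - 3)*(y + 4)*(y + 5)*(y**2 + 4).
Partial-fraction decomposition: (388693*y + 611928)/(21179860*(y**2 + 4)) + 20333/(11136*(y + 5)) - 17107/(16940*(y + 4)) + 1343/(11648*(y - 3)) + 33450421/(16314672*(y - 7)) + 96665/(9328*(y - 7)**2).
Integrate each term; A/(y−a) gives A·log|y−a|; the (By+D)/(y²+p²) term gives a log and an atan.

33450421*log(y - 7)/16314672 + 1343*log(y - 3)/11648 - 17107*log(y + 4)/16940 + 20333*log(y + 5)/11136 + 388693*log(y**2 + 4)/42359720 + 76491*atan(y/2)/5294965 - 96665/(9328*y - 65296) + C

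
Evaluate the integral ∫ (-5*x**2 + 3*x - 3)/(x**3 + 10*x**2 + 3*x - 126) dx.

-13*log(x - 3)/30 + 67*log(x + 6)/3 - 269*log(x + 7)/10 + C

Factor the denominator: (x - 3)*(x + 6)*(x + 7).
Partial-fraction decomposition: -269/(10*(x + 7)) + 67/(3*(x + 6)) - 13/(30*(x - 3)).
Integrate each term: A/(x−a) contributes A·log|x−a|.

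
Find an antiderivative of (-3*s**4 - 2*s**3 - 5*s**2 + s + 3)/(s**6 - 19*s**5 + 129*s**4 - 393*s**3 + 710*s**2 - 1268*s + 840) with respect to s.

-677*log(s - 7)/53 + 4491*log(s - 6)/200 - 1121*log(s - 5)/116 + log(s - 1)/100 - 8491*log(s**2 + 4)/614800 - 913*atan(s/2)/307400 + C

Factor the denominator: (s - 7)*(s - 6)*(s - 5)*(s - 1)*(s**2 + 4).
Partial-fraction decomposition: -(8491*s + 1826)/(307400*(s**2 + 4)) + 1/(100*(s - 1)) - 1121/(116*(s - 5)) + 4491/(200*(s - 6)) - 677/(53*(s - 7)).
Integrate each term; A/(s−a) gives A·log|s−a|; the (Bs+D)/(s²+p²) term gives a log and an atan.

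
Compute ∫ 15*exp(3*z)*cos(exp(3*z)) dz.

5*sin(exp(3*z)) + C

Let u = exp(3*z), so du = (3*exp(3*z)) dz.
Rewriting, the integral becomes 5·∫ cos(u) du = 5·sin(u).
Substituting back, u = exp(3*z).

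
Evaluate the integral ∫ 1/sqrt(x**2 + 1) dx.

log(x + sqrt(x**2 + 1)) + C

Substitute x = tan(θ), so dx = sec(θ)^2 dθ and the radical becomes sqrt(x**2 + 1) = sec(θ) by the Pythagorean identity.
Integrate the resulting trig expression in θ, then back-substitute tan(θ) = x, sec(θ) = sqrt(x**2 + 1) (absorbing any constant into C).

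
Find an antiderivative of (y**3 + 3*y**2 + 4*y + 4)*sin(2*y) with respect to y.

Use integration by parts with u = y**3 + 3*y**2 + 4*y + 4, dv = sin(2*y) dy, so v = -cos(2*y)/2.
Apply parts 3 times (tabular method): alternate signs, differentiate u down to 0, integrate dv up.

-y**3*cos(2*y)/2 + 3*y**2*sin(2*y)/4 - 3*y**2*cos(2*y)/2 + 3*y*sin(2*y)/2 - 5*y*cos(2*y)/4 + 5*sin(2*y)/8 - 5*cos(2*y)/4 + C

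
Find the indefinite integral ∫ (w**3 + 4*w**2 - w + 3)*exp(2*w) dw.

Use integration by parts with u = w**3 + 4*w**2 - w + 3, dv = exp(2*w) dw, so v = exp(2*w)/2.
Apply parts 3 times (tabular method): alternate signs, differentiate u down to 0, integrate dv up.

(4*w**3 + 10*w**2 - 14*w + 19)*exp(2*w)/8 + C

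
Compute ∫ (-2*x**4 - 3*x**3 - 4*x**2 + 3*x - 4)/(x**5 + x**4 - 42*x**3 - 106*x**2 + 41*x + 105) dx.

-601*log(x - 7)/576 + 5*log(x - 1)/144 - 5*log(x + 1)/64 + 13*log(x + 3)/16 - 497*log(x + 5)/288 + C

Factor the denominator: (x - 7)*(x - 1)*(x + 1)*(x + 3)*(x + 5).
Partial-fraction decomposition: -497/(288*(x + 5)) + 13/(16*(x + 3)) - 5/(64*(x + 1)) + 5/(144*(x - 1)) - 601/(576*(x - 7)).
Integrate each term: A/(x−a) contributes A·log|x−a|.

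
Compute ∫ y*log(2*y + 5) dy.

y**2*log(2*y + 5)/2 - y**2/4 + 5*y/4 - 25*log(2*y + 5)/8 + C

Use integration by parts with u = log(2*y + 5), dv = y dy.
Then du = 2/(2*y + 5) dy and v = y**2/2.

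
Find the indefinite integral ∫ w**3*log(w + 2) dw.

Use integration by parts with u = log(w + 2), dv = w**3 dw.
Then du = 1/(w + 2) dw and v = w**4/4.

w**4*log(w + 2)/4 - w**4/16 + w**3/6 - w**2/2 + 2*w - 4*log(w + 2) + C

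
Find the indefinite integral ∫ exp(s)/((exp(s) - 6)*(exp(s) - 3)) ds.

Let u = e^s, du = e^s ds.
The integral becomes ∫ du/((u-3)(u-6)); decompose into partial fractions.

log(exp(s) - 6)/3 - log(exp(s) - 3)/3 + C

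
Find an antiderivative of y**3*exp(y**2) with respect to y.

Let u = y², du = 2y dy; rewrite as (1/2)∫ u^1·exp(1u) du.
Now integrate by parts 1 time.

(y**2 - 1)*exp(y**2)/2 + C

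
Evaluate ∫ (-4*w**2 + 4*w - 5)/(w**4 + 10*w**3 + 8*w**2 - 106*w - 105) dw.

-29*log(w - 3)/320 + 13*log(w + 1)/96 - 125*log(w + 5)/64 + 229*log(w + 7)/120 + C

Factor the denominator: (w - 3)*(w + 1)*(w + 5)*(w + 7).
Partial-fraction decomposition: 229/(120*(w + 7)) - 125/(64*(w + 5)) + 13/(96*(w + 1)) - 29/(320*(w - 3)).
Integrate each term: A/(w−a) contributes A·log|w−a|.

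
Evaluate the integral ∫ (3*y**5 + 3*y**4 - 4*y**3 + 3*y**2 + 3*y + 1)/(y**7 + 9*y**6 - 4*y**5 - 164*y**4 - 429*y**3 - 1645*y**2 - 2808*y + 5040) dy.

Factor the denominator: (y - 5)*(y - 1)*(y + 4)**2*(y + 7)*(y**2 + 9).
Partial-fraction decomposition: (505023*y + 234433)/(6162500*(y**2 + 9)) - 41719/(50112*(y + 7)) + 508538/(759375*(y + 4)) - 2011/(3375*(y + 4)**2) - 9/(8000*(y - 1)) + 10841/(132192*(y - 5)).
Integrate each term; A/(y−a) gives A·log|y−a|; the (By+D)/(y²+p²) term gives a log and an atan.

10841*log(y - 5)/132192 - 9*log(y - 1)/8000 + 508538*log(y + 4)/759375 - 41719*log(y + 7)/50112 + 505023*log(y**2 + 9)/12325000 + 234433*atan(y/3)/18487500 + 2011/(3375*y + 13500) + C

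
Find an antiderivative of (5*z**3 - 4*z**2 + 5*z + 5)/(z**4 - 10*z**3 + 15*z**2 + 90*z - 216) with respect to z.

971*log(z - 6)/54 - 281*log(z - 4)/14 + 119*log(z - 3)/18 + 181*log(z + 3)/378 + C

Factor the denominator: (z - 6)*(z - 4)*(z - 3)*(z + 3).
Partial-fraction decomposition: 181/(378*(z + 3)) + 119/(18*(z - 3)) - 281/(14*(z - 4)) + 971/(54*(z - 6)).
Integrate each term: A/(z−a) contributes A·log|z−a|.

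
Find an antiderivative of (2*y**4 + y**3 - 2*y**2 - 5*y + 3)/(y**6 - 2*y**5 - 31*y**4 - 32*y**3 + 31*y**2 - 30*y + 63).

Factor the denominator: (y - 7)*(y - 1)*(y + 3)**2*(y**2 + 1).
Partial-fraction decomposition: -(19*y - 42)/(500*(y**2 + 1)) - 43/(320*(y + 3)) + 27/(80*(y + 3)**2) + 1/(192*(y - 1)) + 1003/(6000*(y - 7)).
Integrate each term; A/(y−a) gives A·log|y−a|; the (By+D)/(y²+p²) term gives a log and an atan.

1003*log(y - 7)/6000 + log(y - 1)/192 - 43*log(y + 3)/320 - 19*log(y**2 + 1)/1000 + 21*atan(y)/250 - 27/(80*y + 240) + C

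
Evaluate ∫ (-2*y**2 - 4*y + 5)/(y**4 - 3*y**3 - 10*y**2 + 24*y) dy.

Factor the denominator: y*(y - 4)*(y - 2)*(y + 3).
Partial-fraction decomposition: 1/(105*(y + 3)) + 11/(20*(y - 2)) - 43/(56*(y - 4)) + 5/(24*y).
Integrate each term: A/(y−a) contributes A·log|y−a|.

5*log(y)/24 - 43*log(y - 4)/56 + 11*log(y - 2)/20 + log(y + 3)/105 + C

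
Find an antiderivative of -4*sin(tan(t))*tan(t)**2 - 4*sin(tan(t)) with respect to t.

4*cos(tan(t)) + C

Let u = tan(t), so du = (tan(t)**2 + 1) dt.
Rewriting, the integral becomes -4·∫ sin(u) du = -4·-cos(u).
Substituting back, u = tan(t).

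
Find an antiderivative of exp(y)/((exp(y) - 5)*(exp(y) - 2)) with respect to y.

log(exp(y) - 5)/3 - log(exp(y) - 2)/3 + C

Let u = e^y, du = e^y dy.
The integral becomes ∫ du/((u-5)(u-2)); decompose into partial fractions.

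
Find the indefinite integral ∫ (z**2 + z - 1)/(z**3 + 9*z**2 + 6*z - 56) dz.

5*log(z - 2)/54 - 11*log(z + 4)/18 + 41*log(z + 7)/27 + C

Factor the denominator: (z - 2)*(z + 4)*(z + 7).
Partial-fraction decomposition: 41/(27*(z + 7)) - 11/(18*(z + 4)) + 5/(54*(z - 2)).
Integrate each term: A/(z−a) contributes A·log|z−a|.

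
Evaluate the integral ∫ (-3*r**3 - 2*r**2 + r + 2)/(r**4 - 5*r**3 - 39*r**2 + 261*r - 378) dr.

-712*log(r - 6)/117 + 1709*log(r - 3)/450 - 463*log(r + 7)/650 - 47/(15*r - 45) + C

Factor the denominator: (r - 6)*(r - 3)**2*(r + 7).
Partial-fraction decomposition: -463/(650*(r + 7)) + 1709/(450*(r - 3)) + 47/(15*(r - 3)**2) - 712/(117*(r - 6)).
Integrate each term; A/(r−a) gives A·log|r−a|; A/(r−a)² gives −A/(r−a).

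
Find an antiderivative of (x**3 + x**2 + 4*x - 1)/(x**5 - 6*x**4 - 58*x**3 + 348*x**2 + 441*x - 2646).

Factor the denominator: (x - 7)*(x - 6)*(x - 3)*(x + 3)*(x + 7).
Partial-fraction decomposition: -323/(7280*(x + 7)) + 31/(2160*(x + 3)) + 47/(720*(x - 3)) - 275/(351*(x - 6)) + 419/(560*(x - 7)).
Integrate each term: A/(x−a) contributes A·log|x−a|.

419*log(x - 7)/560 - 275*log(x - 6)/351 + 47*log(x - 3)/720 + 31*log(x + 3)/2160 - 323*log(x + 7)/7280 + C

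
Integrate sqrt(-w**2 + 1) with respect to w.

w*sqrt(-w**2 + 1)/2 + asin(w)/2 + C

Substitute w = sin(θ), so dw = cos(θ) dθ and the radical becomes sqrt(-w**2 + 1) = cos(θ) by the Pythagorean identity.
Integrate the resulting trig expression in θ, then back-substitute θ = asin(w), sin(θ) = w, cos(θ) = sqrt(-w**2 + 1) (absorbing any constant into C).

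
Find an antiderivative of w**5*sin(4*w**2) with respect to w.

Let u = w², du = 2w dw; rewrite as (1/2)∫ u^2·sin(4u) du.
Now integrate by parts 2 times.

-w**4*cos(4*w**2)/8 + w**2*sin(4*w**2)/16 + cos(4*w**2)/64 + C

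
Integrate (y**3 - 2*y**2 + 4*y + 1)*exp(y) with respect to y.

(y**3 - 5*y**2 + 14*y - 13)*exp(y) + C

Use integration by parts with u = y**3 - 2*y**2 + 4*y + 1, dv = exp(y) dy, so v = exp(y).
Apply parts 3 times (tabular method): alternate signs, differentiate u down to 0, integrate dv up.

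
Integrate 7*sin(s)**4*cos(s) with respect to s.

Let u = sin(s), so du = (cos(s)) ds.
Rewriting, the integral becomes 7·∫ u^4 du = 7·u^5/5.
Substituting back, u = sin(s).

7*sin(s)**5/5 + C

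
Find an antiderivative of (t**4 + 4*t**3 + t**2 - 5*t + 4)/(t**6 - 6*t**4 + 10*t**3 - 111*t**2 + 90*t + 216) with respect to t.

Factor the denominator: (t - 3)*(t - 2)*(t + 1)*(t + 4)*(t**2 + 9).
Partial-fraction decomposition: -(212*t - 291)/(1170*(t**2 + 9)) - 4/(315*(t + 4)) + 7/(360*(t + 1)) - 23/(117*(t - 2)) + 187/(504*(t - 3)).
Integrate each term; A/(t−a) gives A·log|t−a|; the (Bt+D)/(t²+p²) term gives a log and an atan.

187*log(t - 3)/504 - 23*log(t - 2)/117 + 7*log(t + 1)/360 - 4*log(t + 4)/315 - 53*log(t**2 + 9)/585 + 97*atan(t/3)/1170 + C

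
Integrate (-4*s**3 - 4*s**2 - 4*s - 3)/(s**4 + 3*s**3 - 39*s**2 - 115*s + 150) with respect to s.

Factor the denominator: (s - 6)*(s - 1)*(s + 5)**2.
Partial-fraction decomposition: -3445/(1452*(s + 5)) + 139/(22*(s + 5)**2) + 1/(12*(s - 1)) - 207/(121*(s - 6)).
Integrate each term; A/(s−a) gives A·log|s−a|; A/(s−a)² gives −A/(s−a).

-207*log(s - 6)/121 + log(s - 1)/12 - 3445*log(s + 5)/1452 - 139/(22*s + 110) + C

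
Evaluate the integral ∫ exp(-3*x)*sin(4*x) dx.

Let I denote the integral. Integrate by parts with u = sin(4*x), dv = exp(-3*x) dx, so v = -exp(-3*x)/3: I = -exp(-3*x)*sin(4*x)/3 + (4/3)·∫ exp(-3*x)*cos(4*x) dx.
Apply parts again with u = cos(4*x), dv = exp(-3*x) dx: ∫ exp(-3*x)*cos(4*x) dx = -exp(-3*x)*cos(4*x)/3 − (4/3)·I. Substituting back brings back I: I = -exp(-3*x)*sin(4*x)/3 - 4*exp(-3*x)*cos(4*x)/9 − (16/9)·I.
Solving for I: (1 + 16/9)·I equals the remaining terms, so I = (9/25)·(-exp(-3*x)*sin(4*x)/3 - 4*exp(-3*x)*cos(4*x)/9).

-3*exp(-3*x)*sin(4*x)/25 - 4*exp(-3*x)*cos(4*x)/25 + C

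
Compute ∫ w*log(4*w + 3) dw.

w**2*log(4*w + 3)/2 - w**2/4 + 3*w/8 - 9*log(4*w + 3)/32 + C

Use integration by parts with u = log(4*w + 3), dv = w dw.
Then du = 4/(4*w + 3) dw and v = w**2/2.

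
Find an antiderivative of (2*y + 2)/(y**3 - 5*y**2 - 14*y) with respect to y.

Factor the denominator: y*(y - 7)*(y + 2).
Partial-fraction decomposition: -1/(9*(y + 2)) + 16/(63*(y - 7)) - 1/(7*y).
Integrate each term: A/(y−a) contributes A·log|y−a|.

-log(y)/7 + 16*log(y - 7)/63 - log(y + 2)/9 + C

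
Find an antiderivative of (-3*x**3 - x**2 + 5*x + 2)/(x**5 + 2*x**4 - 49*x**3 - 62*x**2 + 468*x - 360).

-163*log(x - 6)/660 + log(x - 2)/14 + log(x - 1)/70 - 109*log(x + 5)/154 + 73*log(x + 6)/84 + C

Factor the denominator: (x - 6)*(x - 2)*(x - 1)*(x + 5)*(x + 6).
Partial-fraction decomposition: 73/(84*(x + 6)) - 109/(154*(x + 5)) + 1/(70*(x - 1)) + 1/(14*(x - 2)) - 163/(660*(x - 6)).
Integrate each term: A/(x−a) contributes A·log|x−a|.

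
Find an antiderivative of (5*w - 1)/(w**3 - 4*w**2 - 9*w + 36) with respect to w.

Factor the denominator: (w - 4)*(w - 3)*(w + 3).
Partial-fraction decomposition: -8/(21*(w + 3)) - 7/(3*(w - 3)) + 19/(7*(w - 4)).
Integrate each term: A/(w−a) contributes A·log|w−a|.

19*log(w - 4)/7 - 7*log(w - 3)/3 - 8*log(w + 3)/21 + C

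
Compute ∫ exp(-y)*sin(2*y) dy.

Let I denote the integral. Integrate by parts with u = sin(2*y), dv = exp(-y) dy, so v = -exp(-y): I = -exp(-y)*sin(2*y) + 2·∫ exp(-y)*cos(2*y) dy.
Apply parts again with u = cos(2*y), dv = exp(-y) dy: ∫ exp(-y)*cos(2*y) dy = -exp(-y)*cos(2*y) − 2·I. Substituting back brings back I: I = -exp(-y)*sin(2*y) - 2*exp(-y)*cos(2*y) − 4·I.
Solving for I: (1 + 4)·I equals the remaining terms, so I = (1/5)·(-exp(-y)*sin(2*y) - 2*exp(-y)*cos(2*y)).

-exp(-y)*sin(2*y)/5 - 2*exp(-y)*cos(2*y)/5 + C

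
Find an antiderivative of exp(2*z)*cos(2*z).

Let I denote the integral. Integrate by parts with u = cos(2*z), dv = exp(2*z) dz, so v = exp(2*z)/2: I = exp(2*z)*cos(2*z)/2 + ∫ exp(2*z)*sin(2*z) dz.
Apply parts again with u = sin(2*z), dv = exp(2*z) dz: ∫ exp(2*z)*sin(2*z) dz = exp(2*z)*sin(2*z)/2 − I. Substituting back brings back I: I = exp(2*z)*sin(2*z)/2 + exp(2*z)*cos(2*z)/2 − I.
Solving for I: (1 + 1)·I equals the remaining terms, so I = (1/2)·(exp(2*z)*sin(2*z)/2 + exp(2*z)*cos(2*z)/2).

exp(2*z)*sin(2*z)/4 + exp(2*z)*cos(2*z)/4 + C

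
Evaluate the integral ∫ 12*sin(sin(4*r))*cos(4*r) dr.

Let u = sin(4*r), so du = (4*cos(4*r)) dr.
Rewriting, the integral becomes 3·∫ sin(u) du = 3·-cos(u).
Substituting back, u = sin(4*r).

-3*cos(sin(4*r)) + C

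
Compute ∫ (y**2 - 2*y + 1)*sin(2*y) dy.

-y**2*cos(2*y)/2 + y*sin(2*y)/2 + y*cos(2*y) - sin(2*y)/2 - cos(2*y)/4 + C

Use integration by parts with u = y**2 - 2*y + 1, dv = sin(2*y) dy, so v = -cos(2*y)/2.
Apply parts 2 times (tabular method): alternate signs, differentiate u down to 0, integrate dv up.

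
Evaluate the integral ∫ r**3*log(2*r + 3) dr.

r**4*log(2*r + 3)/4 - r**4/16 + r**3/8 - 9*r**2/32 + 27*r/32 - 81*log(2*r + 3)/64 + C

Use integration by parts with u = log(2*r + 3), dv = r**3 dr.
Then du = 2/(2*r + 3) dr and v = r**4/4.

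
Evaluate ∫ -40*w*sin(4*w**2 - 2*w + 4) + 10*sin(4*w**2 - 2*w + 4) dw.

Let u = 4*w**2 - 2*w + 4, so du = (8*w - 2) dw.
Rewriting, the integral becomes -5·∫ sin(u) du = -5·-cos(u).
Substituting back, u = 4*w**2 - 2*w + 4.

5*cos(4*w**2 - 2*w + 4) + C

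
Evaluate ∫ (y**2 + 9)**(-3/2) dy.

Substitute y = 3·tan(θ), so dy = 3·sec(θ)^2 dθ and the radical becomes sqrt(y**2 + 9) = 3·sec(θ) by the Pythagorean identity.
Integrate the resulting trig expression in θ, then back-substitute tan(θ) = y/3, sec(θ) = sqrt(y**2 + 9)/3 (absorbing any constant into C).

y/(9*sqrt(y**2 + 9)) + C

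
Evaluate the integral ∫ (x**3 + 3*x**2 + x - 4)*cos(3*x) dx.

x**3*sin(3*x)/3 + x**2*sin(3*x) + x**2*cos(3*x)/3 + x*sin(3*x)/9 + 2*x*cos(3*x)/3 - 14*sin(3*x)/9 + cos(3*x)/27 + C

Use integration by parts with u = x**3 + 3*x**2 + x - 4, dv = cos(3*x) dx, so v = sin(3*x)/3.
Apply parts 3 times (tabular method): alternate signs, differentiate u down to 0, integrate dv up.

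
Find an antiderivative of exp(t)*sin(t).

exp(t)*sin(t)/2 - exp(t)*cos(t)/2 + C

Let I denote the integral. Integrate by parts with u = sin(t), dv = exp(t) dt, so v = exp(t): I = exp(t)*sin(t) − ∫ exp(t)*cos(t) dt.
Apply parts again with u = cos(t), dv = exp(t) dt: ∫ exp(t)*cos(t) dt = exp(t)*cos(t) + I. Substituting back brings back I: I = exp(t)*sin(t) - exp(t)*cos(t) − I.
Solving for I: (1 + 1)·I equals the remaining terms, so I = (1/2)·(exp(t)*sin(t) - exp(t)*cos(t)).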